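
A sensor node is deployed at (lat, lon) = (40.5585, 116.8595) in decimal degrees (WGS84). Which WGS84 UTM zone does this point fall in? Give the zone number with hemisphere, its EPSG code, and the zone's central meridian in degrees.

Zone 50N (EPSG:32650), central meridian 117°

UTM zone = ⌊(λ + 180)/6⌋ + 1; 116.8595° ∈ [114°, 120°) → zone 50.
Hemisphere: N (φ ≥ 0).
Central meridian λ₀ = 6×50 − 183 = 117°.
EPSG code: 32650.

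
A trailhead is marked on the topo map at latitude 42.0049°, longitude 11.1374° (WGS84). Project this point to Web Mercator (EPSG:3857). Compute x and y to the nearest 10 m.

Web Mercator is spherical with R = a = 6378137 m.
x = R·λ = 6378137 × 0.194384300 = 1239809.697 m.
y = R·ln tan(π/4 + φ/2) = 6378137 × 0.809282314 = 5161713.469 m.

x 1239810 m, y 5161710 m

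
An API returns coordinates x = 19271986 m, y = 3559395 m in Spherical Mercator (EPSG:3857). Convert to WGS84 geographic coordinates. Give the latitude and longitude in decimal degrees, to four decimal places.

lat 30.4335°, lon 173.1232°

R = 6378137 m. λ = x/R = 173.12319579°.
φ = 2·arctan(exp(y/R)) − 90° = 2·arctan(1.74728) − 90° = 30.43350139°.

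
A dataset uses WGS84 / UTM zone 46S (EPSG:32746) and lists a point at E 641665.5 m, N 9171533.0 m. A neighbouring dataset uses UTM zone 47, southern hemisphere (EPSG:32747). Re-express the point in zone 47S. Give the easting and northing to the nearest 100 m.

E -20900 m, N 9168900 m

UTM 46S → geographic: φ = -7.49310039°, λ = 94.28389977°.
UTM 47S (λ₀ = 99°) forward: E = -20904.464 m, N = 9168939.560 m.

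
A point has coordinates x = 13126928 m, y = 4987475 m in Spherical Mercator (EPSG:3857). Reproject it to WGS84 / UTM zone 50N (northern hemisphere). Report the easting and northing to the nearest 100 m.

E 577700 m, N 4520400 m

Web Mercator inverse (R = 6378137 m) → φ = 40.83119664°, λ = 117.92120056°.
UTM 50N forward: E = 577672.190 m, N = 4520426.839 m.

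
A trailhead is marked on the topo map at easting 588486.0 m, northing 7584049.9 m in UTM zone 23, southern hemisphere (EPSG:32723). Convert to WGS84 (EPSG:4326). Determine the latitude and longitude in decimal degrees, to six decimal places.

Zone 23S: λ₀ = -45°, k₀ = 0.9996, false easting 500000 m, false northing 10000000 m.
Meridian distance M = (N − FN)/k₀ = -2416916.9 m.
Inverse transverse Mercator on WGS84 gives φ = -21.84530043°, λ = -44.14369953°.

lat -21.845300°, lon -44.143700°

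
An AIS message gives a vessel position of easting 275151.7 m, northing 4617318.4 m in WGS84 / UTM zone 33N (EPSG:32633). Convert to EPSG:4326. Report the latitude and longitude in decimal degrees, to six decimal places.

lat 41.675900°, lon 12.298800°

Zone 33N: λ₀ = 15°, k₀ = 0.9996, false easting 500000 m.
Meridian distance M = (N − FN)/k₀ = 4619166.1 m.
Inverse transverse Mercator on WGS84 gives φ = 41.67590014°, λ = 12.29880016°.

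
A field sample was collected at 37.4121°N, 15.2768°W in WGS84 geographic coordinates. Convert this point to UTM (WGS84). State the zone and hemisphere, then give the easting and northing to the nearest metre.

Longitude -15.2768° lies in the 6° band [-18°, -12°), giving zone 28; latitude is north of the equator, so 28N.
Zone 28 central meridian λ₀ = 6×28 − 183 = -15°; Δλ = -0.2768°.
Transverse Mercator on WGS84 with k₀ = 0.9996 gives E = 475504.951 m, N = 4140625.504 m.

Zone 28N: E 475505 m, N 4140626 m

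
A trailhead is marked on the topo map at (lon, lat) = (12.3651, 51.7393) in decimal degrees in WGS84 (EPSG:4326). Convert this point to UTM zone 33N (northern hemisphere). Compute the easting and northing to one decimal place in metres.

E 318078.7 m, N 5735328.6 m

Zone 33 central meridian λ₀ = 6×33 − 183 = 15°; Δλ = -2.6349°.
Transverse Mercator on WGS84 with k₀ = 0.9996 gives E = 318078.707 m, N = 5735328.641 m.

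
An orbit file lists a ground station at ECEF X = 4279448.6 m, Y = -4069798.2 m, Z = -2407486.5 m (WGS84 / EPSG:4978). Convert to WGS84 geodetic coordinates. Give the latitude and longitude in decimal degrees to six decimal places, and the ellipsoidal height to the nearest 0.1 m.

λ = atan2(Y, X) = -43.56159966°; p = √(X²+Y²) = 5905670.0 m.
Bowring's method on WGS84 (a = 6378137 m, b = 6356752.314 m) gives φ = -22.31340025°, h = 2456.694 m.

lat -22.313400°, lon -43.561600°, h 2456.7 m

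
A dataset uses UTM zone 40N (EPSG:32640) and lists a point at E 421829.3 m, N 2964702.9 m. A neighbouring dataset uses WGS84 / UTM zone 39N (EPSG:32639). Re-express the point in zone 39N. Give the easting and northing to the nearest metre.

E 1018590 m, N 2975119 m

UTM 40N → geographic: φ = 26.80160039°, λ = 56.21349989°.
UTM 39N (λ₀ = 51°) forward: E = 1018590.470 m, N = 2975118.855 m.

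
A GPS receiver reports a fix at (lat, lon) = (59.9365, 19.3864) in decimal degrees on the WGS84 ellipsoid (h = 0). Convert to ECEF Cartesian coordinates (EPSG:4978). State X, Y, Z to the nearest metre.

WGS84: a = 6378137 m, e² = 0.006694380; N(φ) = a/√(1−e²sin²φ) = 6394188.515 m.
X = (N+h)·cosφ·cosλ = 3021611.063 m; Y = (N+h)·cosφ·sinλ = 1063271.125 m; Z = (N(1−e²)+h)·sinφ = 5496936.417 m.

X 3021611 m, Y 1063271 m, Z 5496936 m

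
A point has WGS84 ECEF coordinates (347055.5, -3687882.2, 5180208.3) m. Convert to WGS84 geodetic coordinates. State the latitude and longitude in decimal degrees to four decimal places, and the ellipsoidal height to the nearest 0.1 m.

λ = atan2(Y, X) = -84.62389971°; p = √(X²+Y²) = 3704176.4 m.
Bowring's method on WGS84 (a = 6378137 m, b = 6356752.314 m) gives φ = 54.61460008°, h = 4355.302 m.

lat 54.6146°, lon -84.6239°, h 4355.3 m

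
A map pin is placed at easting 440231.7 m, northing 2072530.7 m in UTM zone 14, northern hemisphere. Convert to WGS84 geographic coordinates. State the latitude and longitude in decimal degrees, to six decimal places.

lat 18.743400°, lon -99.567000°

Zone 14N: λ₀ = -99°, k₀ = 0.9996, false easting 500000 m.
Meridian distance M = (N − FN)/k₀ = 2073360.0 m.
Inverse transverse Mercator on WGS84 gives φ = 18.74340045°, λ = -99.56699956°.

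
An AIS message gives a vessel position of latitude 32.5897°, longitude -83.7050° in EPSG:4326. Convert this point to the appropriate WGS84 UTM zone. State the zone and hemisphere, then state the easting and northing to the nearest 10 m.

Zone 17N: E 246110 m, N 3609030 m

Longitude -83.7050° lies in the 6° band [-84°, -78°), giving zone 17; latitude is north of the equator, so 17N.
Zone 17 central meridian λ₀ = 6×17 − 183 = -81°; Δλ = -2.7050°.
Transverse Mercator on WGS84 with k₀ = 0.9996 gives E = 246107.192 m, N = 3609032.107 m.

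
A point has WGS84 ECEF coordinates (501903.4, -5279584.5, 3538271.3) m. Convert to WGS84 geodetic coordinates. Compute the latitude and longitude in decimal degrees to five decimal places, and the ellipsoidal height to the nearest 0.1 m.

λ = atan2(Y, X) = -84.56949984°; p = √(X²+Y²) = 5303387.6 m.
Bowring's method on WGS84 (a = 6378137 m, b = 6356752.314 m) gives φ = 33.88790001°, h = 3838.122 m.

lat 33.88790°, lon -84.56950°, h 3838.1 m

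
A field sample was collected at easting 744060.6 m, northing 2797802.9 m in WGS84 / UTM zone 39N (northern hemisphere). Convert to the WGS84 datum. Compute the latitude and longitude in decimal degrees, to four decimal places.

lat 25.2768°, lon 53.4236°

Zone 39N: λ₀ = 51°, k₀ = 0.9996, false easting 500000 m.
Meridian distance M = (N − FN)/k₀ = 2798922.5 m.
Inverse transverse Mercator on WGS84 gives φ = 25.27679967°, λ = 53.42360020°.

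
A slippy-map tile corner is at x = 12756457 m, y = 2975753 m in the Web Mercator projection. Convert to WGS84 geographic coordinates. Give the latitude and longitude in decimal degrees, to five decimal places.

lat 25.81150°, lon 114.59320°

R = 6378137 m. λ = x/R = 114.59320294°.
φ = 2·arctan(exp(y/R)) − 90° = 2·arctan(1.59449) − 90° = 25.81149935°.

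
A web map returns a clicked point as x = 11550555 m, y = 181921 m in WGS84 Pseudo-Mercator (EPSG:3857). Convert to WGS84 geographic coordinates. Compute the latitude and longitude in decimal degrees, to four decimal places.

R = 6378137 m. λ = x/R = 103.76040097°.
φ = 2·arctan(exp(y/R)) − 90° = 2·arctan(1.02893) − 90° = 1.63400261°.

lat 1.6340°, lon 103.7604°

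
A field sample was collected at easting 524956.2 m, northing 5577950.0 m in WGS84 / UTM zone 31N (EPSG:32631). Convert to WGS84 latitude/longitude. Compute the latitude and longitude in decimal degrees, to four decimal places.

lat 50.3531°, lon 3.3508°

Zone 31N: λ₀ = 3°, k₀ = 0.9996, false easting 500000 m.
Meridian distance M = (N − FN)/k₀ = 5580182.1 m.
Inverse transverse Mercator on WGS84 gives φ = 50.35309998°, λ = 3.35080046°.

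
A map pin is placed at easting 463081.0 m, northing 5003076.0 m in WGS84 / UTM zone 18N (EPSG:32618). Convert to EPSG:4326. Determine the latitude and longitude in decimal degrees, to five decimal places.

Zone 18N: λ₀ = -75°, k₀ = 0.9996, false easting 500000 m.
Meridian distance M = (N − FN)/k₀ = 5005078.0 m.
Inverse transverse Mercator on WGS84 gives φ = 45.18019963°, λ = -75.46989957°.

lat 45.18020°, lon -75.46990°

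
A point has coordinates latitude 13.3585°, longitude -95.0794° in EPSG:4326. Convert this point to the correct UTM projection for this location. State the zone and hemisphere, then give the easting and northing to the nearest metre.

Zone 15N: E 274791 m, N 1477726 m

Longitude -95.0794° lies in the 6° band [-96°, -90°), giving zone 15; latitude is north of the equator, so 15N.
Zone 15 central meridian λ₀ = 6×15 − 183 = -93°; Δλ = -2.0794°.
Transverse Mercator on WGS84 with k₀ = 0.9996 gives E = 274790.622 m, N = 1477725.945 m.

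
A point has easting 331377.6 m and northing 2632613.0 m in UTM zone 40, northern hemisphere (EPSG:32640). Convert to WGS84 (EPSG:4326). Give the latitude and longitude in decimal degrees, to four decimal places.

Zone 40N: λ₀ = 57°, k₀ = 0.9996, false easting 500000 m.
Meridian distance M = (N − FN)/k₀ = 2633666.5 m.
Inverse transverse Mercator on WGS84 gives φ = 23.79590013°, λ = 55.34489957°.

lat 23.7959°, lon 55.3449°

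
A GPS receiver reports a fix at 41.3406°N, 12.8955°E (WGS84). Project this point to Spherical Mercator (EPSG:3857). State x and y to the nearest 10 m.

Web Mercator is spherical with R = a = 6378137 m.
x = R·λ = 6378137 × 0.225068934 = 1435520.494 m.
y = R·ln tan(π/4 + φ/2) = 6378137 × 0.793760096 = 5062710.638 m.

x 1435520 m, y 5062710 m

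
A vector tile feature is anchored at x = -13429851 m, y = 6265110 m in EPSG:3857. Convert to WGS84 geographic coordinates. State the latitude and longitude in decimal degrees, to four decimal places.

lat 48.9425°, lon -120.6424°

R = 6378137 m. λ = x/R = -120.64240417°.
φ = 2·arctan(exp(y/R)) − 90° = 2·arctan(2.67054) − 90° = 48.94249721°.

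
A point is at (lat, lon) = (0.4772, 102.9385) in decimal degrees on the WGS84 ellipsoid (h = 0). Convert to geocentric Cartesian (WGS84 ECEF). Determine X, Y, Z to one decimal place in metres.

WGS84: a = 6378137 m, e² = 0.006694380; N(φ) = a/√(1−e²sin²φ) = 6378138.481 m.
X = (N+h)·cosφ·cosλ = -1428047.935 m; Y = (N+h)·cosφ·sinλ = 6215988.073 m; Z = (N(1−e²)+h)·sinφ = 52765.447 m.

X -1428047.9 m, Y 6215988.1 m, Z 52765.4 m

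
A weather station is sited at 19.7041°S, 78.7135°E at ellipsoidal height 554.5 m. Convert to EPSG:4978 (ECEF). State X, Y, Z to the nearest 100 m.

X 1175800 m, Y 5891300 m, Z -2137100 m

WGS84: a = 6378137 m, e² = 0.006694380; N(φ) = a/√(1−e²sin²φ) = 6380565.293 m.
X = (N+h)·cosφ·cosλ = 1175754.937 m; Y = (N+h)·cosφ·sinλ = 5891302.484 m; Z = (N(1−e²)+h)·sinφ = -2137073.577 m.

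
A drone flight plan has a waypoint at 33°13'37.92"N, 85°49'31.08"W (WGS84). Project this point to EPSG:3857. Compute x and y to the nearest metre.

x -9554029 m, y 3925500 m

Web Mercator is spherical with R = a = 6378137 m.
x = R·λ = 6378137 × -1.497934067 = -9554028.693 m.
y = R·ln tan(π/4 + φ/2) = 6378137 × 0.615461841 = 3925499.939 m.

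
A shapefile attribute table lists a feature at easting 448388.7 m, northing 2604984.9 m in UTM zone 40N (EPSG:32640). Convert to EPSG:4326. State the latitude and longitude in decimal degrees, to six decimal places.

Zone 40N: λ₀ = 57°, k₀ = 0.9996, false easting 500000 m.
Meridian distance M = (N − FN)/k₀ = 2606027.3 m.
Inverse transverse Mercator on WGS84 gives φ = 23.55440032°, λ = 56.49430001°.

lat 23.554400°, lon 56.494300°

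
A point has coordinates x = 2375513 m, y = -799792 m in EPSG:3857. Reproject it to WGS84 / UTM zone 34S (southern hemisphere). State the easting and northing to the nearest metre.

Web Mercator inverse (R = 6378137 m) → φ = -7.16589873°, λ = 21.33959636°.
UTM 34S forward: E = 537495.577 m, N = 9207897.679 m.

E 537496 m, N 9207898 m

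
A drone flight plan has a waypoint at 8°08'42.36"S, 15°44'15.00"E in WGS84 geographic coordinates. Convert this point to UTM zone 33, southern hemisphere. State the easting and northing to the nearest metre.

E 581245 m, N 9099587 m

Zone 33 central meridian λ₀ = 6×33 − 183 = 15°; Δλ = +0.7375°.
Transverse Mercator on WGS84 with k₀ = 0.9996 gives E = 581245.074 m, N = 9099586.977 m.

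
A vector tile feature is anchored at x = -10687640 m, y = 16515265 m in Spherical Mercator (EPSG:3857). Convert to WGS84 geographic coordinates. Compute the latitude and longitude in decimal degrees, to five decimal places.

lat 81.41390°, lon -96.00870°

R = 6378137 m. λ = x/R = -96.00870363°.
φ = 2·arctan(exp(y/R)) − 90° = 2·arctan(13.32119) − 90° = 81.41389965°.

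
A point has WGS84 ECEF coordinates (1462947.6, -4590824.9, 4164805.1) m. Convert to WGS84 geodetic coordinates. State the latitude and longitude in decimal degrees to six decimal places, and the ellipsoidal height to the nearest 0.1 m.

λ = atan2(Y, X) = -72.32459979°; p = √(X²+Y²) = 4818286.9 m.
Bowring's method on WGS84 (a = 6378137 m, b = 6356752.314 m) gives φ = 41.02979941°, h = -175.388 m.

lat 41.029799°, lon -72.324600°, h -175.4 m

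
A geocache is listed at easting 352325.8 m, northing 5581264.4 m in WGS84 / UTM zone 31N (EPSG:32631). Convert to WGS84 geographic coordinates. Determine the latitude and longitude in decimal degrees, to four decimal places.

lat 50.3649°, lon 0.9236°

Zone 31N: λ₀ = 3°, k₀ = 0.9996, false easting 500000 m.
Meridian distance M = (N − FN)/k₀ = 5583497.8 m.
Inverse transverse Mercator on WGS84 gives φ = 50.36490014°, λ = 0.92359959°.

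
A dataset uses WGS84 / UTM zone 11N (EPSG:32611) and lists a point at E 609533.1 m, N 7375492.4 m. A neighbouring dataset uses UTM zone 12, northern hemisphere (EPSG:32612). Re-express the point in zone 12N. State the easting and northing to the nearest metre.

E 342425 m, N 7377801 m

UTM 11N → geographic: φ = 66.47929983°, λ = -114.53989919°.
UTM 12N (λ₀ = -111°) forward: E = 342425.496 m, N = 7377800.982 m.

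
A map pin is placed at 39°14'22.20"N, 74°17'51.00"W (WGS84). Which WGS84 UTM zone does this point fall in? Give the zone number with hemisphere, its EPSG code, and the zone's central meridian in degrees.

Zone 18N (EPSG:32618), central meridian -75°

UTM zone = ⌊(λ + 180)/6⌋ + 1; -74.2975° ∈ [-78°, -72°) → zone 18.
Hemisphere: N (φ ≥ 0).
Central meridian λ₀ = 6×18 − 183 = -75°.
EPSG code: 32618.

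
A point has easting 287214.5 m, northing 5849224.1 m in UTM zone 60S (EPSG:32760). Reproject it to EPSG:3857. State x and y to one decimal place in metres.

Unproject from UTM 60S (λ₀ = 177°) → φ = -37.47940002°, λ = 174.59350028°.
Web Mercator (R = 6378137 m): x = 19435659.547 m, y = -4506141.302 m.

x 19435659.5 m, y -4506141.3 m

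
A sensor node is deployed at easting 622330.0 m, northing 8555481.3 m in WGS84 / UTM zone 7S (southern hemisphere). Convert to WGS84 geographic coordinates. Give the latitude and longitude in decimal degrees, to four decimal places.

Zone 7S: λ₀ = -141°, k₀ = 0.9996, false easting 500000 m, false northing 10000000 m.
Meridian distance M = (N − FN)/k₀ = -1445096.7 m.
Inverse transverse Mercator on WGS84 gives φ = -13.06429973°, λ = -139.87169963°.

lat -13.0643°, lon -139.8717°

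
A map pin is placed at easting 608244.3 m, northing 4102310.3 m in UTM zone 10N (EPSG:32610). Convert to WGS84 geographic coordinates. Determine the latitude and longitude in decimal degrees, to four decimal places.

lat 37.0608°, lon -121.7825°

Zone 10N: λ₀ = -123°, k₀ = 0.9996, false easting 500000 m.
Meridian distance M = (N − FN)/k₀ = 4103951.9 m.
Inverse transverse Mercator on WGS84 gives φ = 37.06079995°, λ = -121.78249998°.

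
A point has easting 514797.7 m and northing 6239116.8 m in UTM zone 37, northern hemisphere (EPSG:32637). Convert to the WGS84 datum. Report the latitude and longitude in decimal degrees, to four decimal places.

Zone 37N: λ₀ = 39°, k₀ = 0.9996, false easting 500000 m.
Meridian distance M = (N − FN)/k₀ = 6241613.4 m.
Inverse transverse Mercator on WGS84 gives φ = 56.29659956°, λ = 39.23909966°.

lat 56.2966°, lon 39.2391°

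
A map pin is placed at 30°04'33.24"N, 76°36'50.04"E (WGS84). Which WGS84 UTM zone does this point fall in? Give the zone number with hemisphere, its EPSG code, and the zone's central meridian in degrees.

Zone 43N (EPSG:32643), central meridian 75°

UTM zone = ⌊(λ + 180)/6⌋ + 1; 76.6139° ∈ [72°, 78°) → zone 43.
Hemisphere: N (φ ≥ 0).
Central meridian λ₀ = 6×43 − 183 = 75°.
EPSG code: 32643.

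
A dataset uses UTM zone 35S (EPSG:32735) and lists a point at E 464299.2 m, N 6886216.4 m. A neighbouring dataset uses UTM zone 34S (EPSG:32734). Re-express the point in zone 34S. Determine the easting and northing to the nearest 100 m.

E 1053900 m, N 6873400 m

UTM 35S → geographic: φ = -28.14919963°, λ = 26.63640043°.
UTM 34S (λ₀ = 21°) forward: E = 1053918.821 m, N = 6873389.390 m.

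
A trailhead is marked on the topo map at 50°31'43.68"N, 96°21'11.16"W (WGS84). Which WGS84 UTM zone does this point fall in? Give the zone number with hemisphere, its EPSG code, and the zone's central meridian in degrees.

UTM zone = ⌊(λ + 180)/6⌋ + 1; -96.3531° ∈ [-102°, -96°) → zone 14.
Hemisphere: N (φ ≥ 0).
Central meridian λ₀ = 6×14 − 183 = -99°.
EPSG code: 32614.

Zone 14N (EPSG:32614), central meridian -99°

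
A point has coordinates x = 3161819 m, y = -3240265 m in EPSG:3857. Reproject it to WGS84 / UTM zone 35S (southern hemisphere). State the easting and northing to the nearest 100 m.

Web Mercator inverse (R = 6378137 m) → φ = -27.93090277°, λ = 28.40310333°.
UTM 35S forward: E = 638052.359 m, N = 6909659.964 m.

E 638100 m, N 6909700 m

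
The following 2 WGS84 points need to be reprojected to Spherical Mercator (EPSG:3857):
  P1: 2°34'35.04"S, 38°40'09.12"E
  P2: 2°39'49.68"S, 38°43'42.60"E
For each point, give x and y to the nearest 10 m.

P1: x 4304640 m, y -286900 m; P2: x 4311240 m, y -296640 m

Web Mercator: x = R·λ, y = R·ln tan(π/4+φ/2), R = 6378137 m.
P1 (-2.5764°, 38.6692°) → (4304635.653, -286900.238) m.
P2 (-2.6638°, 38.7285°) → (4311236.899, -296639.744) m.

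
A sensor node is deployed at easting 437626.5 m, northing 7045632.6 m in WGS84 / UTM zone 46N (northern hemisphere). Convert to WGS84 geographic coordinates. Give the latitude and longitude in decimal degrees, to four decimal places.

Zone 46N: λ₀ = 93°, k₀ = 0.9996, false easting 500000 m.
Meridian distance M = (N − FN)/k₀ = 7048452.0 m.
Inverse transverse Mercator on WGS84 gives φ = 63.53340009°, λ = 91.74559953°.

lat 63.5334°, lon 91.7456°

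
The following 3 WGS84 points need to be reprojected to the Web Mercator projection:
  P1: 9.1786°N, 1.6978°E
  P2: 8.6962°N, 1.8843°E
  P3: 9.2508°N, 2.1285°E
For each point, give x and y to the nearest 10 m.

P1: x 189000 m, y 1026160 m; P2: x 209760 m, y 971790 m; P3: x 236940 m, y 1034300 m

Web Mercator: x = R·λ, y = R·ln tan(π/4+φ/2), R = 6378137 m.
P1 (9.1786°, 1.6978°) → (188998.231, 1026155.555) m.
P2 (8.6962°, 1.8843°) → (209759.317, 971794.854) m.
P3 (9.2508°, 2.1285°) → (236943.536, 1034297.898) m.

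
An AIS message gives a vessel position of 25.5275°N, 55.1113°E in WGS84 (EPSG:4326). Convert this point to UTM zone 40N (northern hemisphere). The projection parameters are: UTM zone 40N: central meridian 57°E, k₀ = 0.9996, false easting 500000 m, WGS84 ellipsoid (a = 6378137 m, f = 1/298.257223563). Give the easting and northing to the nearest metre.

E 310212 m, N 2824708 m

Zone 40 central meridian λ₀ = 6×40 − 183 = 57°; Δλ = -1.8887°.
Transverse Mercator on WGS84 with k₀ = 0.9996 gives E = 310211.836 m, N = 2824707.511 m.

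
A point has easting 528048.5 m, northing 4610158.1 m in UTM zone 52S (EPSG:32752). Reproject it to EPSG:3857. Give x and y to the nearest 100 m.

x 14402600 m, y -6217500 m

Unproject from UTM 52S (λ₀ = 129°) → φ = -48.66100023°, λ = 129.38089939°.
Web Mercator (R = 6378137 m): x = 14402615.839 m, y = -6217534.764 m.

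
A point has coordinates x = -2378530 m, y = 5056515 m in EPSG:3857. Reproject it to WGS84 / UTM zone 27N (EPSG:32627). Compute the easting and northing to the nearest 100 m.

E 469300 m, N 4572000 m

Web Mercator inverse (R = 6378137 m) → φ = 41.29880001°, λ = -21.36669853°.
UTM 27N forward: E = 469299.760 m, N = 4571992.399 m.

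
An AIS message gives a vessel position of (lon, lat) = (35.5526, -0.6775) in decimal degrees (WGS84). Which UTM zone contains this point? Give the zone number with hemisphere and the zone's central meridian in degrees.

UTM zone = ⌊(λ + 180)/6⌋ + 1; 35.5526° ∈ [30°, 36°) → zone 36.
Hemisphere: S (φ < 0).
Central meridian λ₀ = 6×36 − 183 = 33°.

Zone 36S, central meridian 33°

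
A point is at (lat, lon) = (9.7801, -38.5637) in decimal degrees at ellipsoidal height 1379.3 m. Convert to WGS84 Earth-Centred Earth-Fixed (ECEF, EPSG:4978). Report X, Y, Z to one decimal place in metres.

X 4916223.6 m, Y -3919472.7 m, Z 1076521.8 m

WGS84: a = 6378137 m, e² = 0.006694380; N(φ) = a/√(1−e²sin²φ) = 6378753.107 m.
X = (N+h)·cosφ·cosλ = 4916223.557 m; Y = (N+h)·cosφ·sinλ = -3919472.697 m; Z = (N(1−e²)+h)·sinφ = 1076521.824 m.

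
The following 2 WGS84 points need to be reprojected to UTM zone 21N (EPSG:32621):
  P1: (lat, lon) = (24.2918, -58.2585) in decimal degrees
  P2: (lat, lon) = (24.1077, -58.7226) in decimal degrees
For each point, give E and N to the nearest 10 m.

P1: E 372280 m, N 2687110 m; P2: E 324920 m, N 2667230 m

UTM zone 21N: λ₀ = -57°, k₀ = 0.9996.
P1 (24.2918°, -58.2585°) → (372280.050, 2687110.579) m.
P2 (24.1077°, -58.7226°) → (324920.926, 2667225.729) m.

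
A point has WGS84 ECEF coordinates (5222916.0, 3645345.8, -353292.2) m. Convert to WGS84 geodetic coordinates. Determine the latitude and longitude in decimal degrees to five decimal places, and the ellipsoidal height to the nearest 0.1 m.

lat -3.19620°, lon 34.91320°, h 973.8 m

λ = atan2(Y, X) = 34.91319990°; p = √(X²+Y²) = 6369254.1 m.
Bowring's method on WGS84 (a = 6378137 m, b = 6356752.314 m) gives φ = -3.19620002°, h = 973.752 m.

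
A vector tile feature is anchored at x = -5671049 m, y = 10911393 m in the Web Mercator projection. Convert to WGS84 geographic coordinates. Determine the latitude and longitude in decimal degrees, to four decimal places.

R = 6378137 m. λ = x/R = -50.94389994°.
φ = 2·arctan(exp(y/R)) − 90° = 2·arctan(5.53311) − 90° = 69.51099944°.

lat 69.5110°, lon -50.9439°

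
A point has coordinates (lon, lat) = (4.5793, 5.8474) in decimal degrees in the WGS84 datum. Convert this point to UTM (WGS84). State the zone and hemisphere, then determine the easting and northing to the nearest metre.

Zone 31N: E 674850 m, N 646581 m

Longitude 4.5793° lies in the 6° band [0°, 6°), giving zone 31; latitude is north of the equator, so 31N.
Zone 31 central meridian λ₀ = 6×31 − 183 = 3°; Δλ = +1.5793°.
Transverse Mercator on WGS84 with k₀ = 0.9996 gives E = 674850.054 m, N = 646581.432 m.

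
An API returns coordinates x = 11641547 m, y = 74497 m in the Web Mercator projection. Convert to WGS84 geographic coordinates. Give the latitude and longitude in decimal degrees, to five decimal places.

lat 0.66920°, lon 104.57780°

R = 6378137 m. λ = x/R = 104.57779601°.
φ = 2·arctan(exp(y/R)) − 90° = 2·arctan(1.01175) − 90° = 0.66920272°.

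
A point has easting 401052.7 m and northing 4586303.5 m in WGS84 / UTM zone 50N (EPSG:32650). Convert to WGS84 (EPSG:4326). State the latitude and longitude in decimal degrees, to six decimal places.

lat 41.422200°, lon 115.815901°

Zone 50N: λ₀ = 117°, k₀ = 0.9996, false easting 500000 m.
Meridian distance M = (N − FN)/k₀ = 4588138.8 m.
Inverse transverse Mercator on WGS84 gives φ = 41.42220006°, λ = 115.81590054°.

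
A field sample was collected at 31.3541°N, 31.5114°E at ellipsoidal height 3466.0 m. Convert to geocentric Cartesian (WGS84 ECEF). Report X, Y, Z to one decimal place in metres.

X 4650266.7 m, Y 2850960.0 m, Z 3301286.6 m

WGS84: a = 6378137 m, e² = 0.006694380; N(φ) = a/√(1−e²sin²φ) = 6383924.827 m.
X = (N+h)·cosφ·cosλ = 4650266.716 m; Y = (N+h)·cosφ·sinλ = 2850959.971 m; Z = (N(1−e²)+h)·sinφ = 3301286.619 m.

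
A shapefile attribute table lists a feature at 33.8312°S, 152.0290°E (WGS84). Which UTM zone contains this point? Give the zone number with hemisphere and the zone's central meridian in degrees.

UTM zone = ⌊(λ + 180)/6⌋ + 1; 152.0290° ∈ [150°, 156°) → zone 56.
Hemisphere: S (φ < 0).
Central meridian λ₀ = 6×56 − 183 = 153°.

Zone 56S, central meridian 153°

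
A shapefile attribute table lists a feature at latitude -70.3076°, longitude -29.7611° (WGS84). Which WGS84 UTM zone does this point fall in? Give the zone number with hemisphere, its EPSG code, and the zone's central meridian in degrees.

UTM zone = ⌊(λ + 180)/6⌋ + 1; -29.7611° ∈ [-30°, -24°) → zone 26.
Hemisphere: S (φ < 0).
Central meridian λ₀ = 6×26 − 183 = -27°.
EPSG code: 32726.

Zone 26S (EPSG:32726), central meridian -27°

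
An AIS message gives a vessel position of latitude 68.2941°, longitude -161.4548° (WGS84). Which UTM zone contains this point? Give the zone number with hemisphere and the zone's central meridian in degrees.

Zone 4N, central meridian -159°

UTM zone = ⌊(λ + 180)/6⌋ + 1; -161.4548° ∈ [-162°, -156°) → zone 4.
Hemisphere: N (φ ≥ 0).
Central meridian λ₀ = 6×4 − 183 = -159°.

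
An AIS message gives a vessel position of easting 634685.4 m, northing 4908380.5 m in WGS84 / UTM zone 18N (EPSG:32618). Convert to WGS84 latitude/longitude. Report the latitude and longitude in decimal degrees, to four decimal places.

lat 44.3162°, lon -73.3111°

Zone 18N: λ₀ = -75°, k₀ = 0.9996, false easting 500000 m.
Meridian distance M = (N − FN)/k₀ = 4910344.6 m.
Inverse transverse Mercator on WGS84 gives φ = 44.31620044°, λ = -73.31109948°.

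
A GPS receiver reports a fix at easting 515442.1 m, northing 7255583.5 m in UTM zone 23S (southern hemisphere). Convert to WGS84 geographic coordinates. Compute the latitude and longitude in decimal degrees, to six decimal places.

lat -24.814500°, lon -44.847200°

Zone 23S: λ₀ = -45°, k₀ = 0.9996, false easting 500000 m, false northing 10000000 m.
Meridian distance M = (N − FN)/k₀ = -2745514.7 m.
Inverse transverse Mercator on WGS84 gives φ = -24.81450006°, λ = -44.84719985°.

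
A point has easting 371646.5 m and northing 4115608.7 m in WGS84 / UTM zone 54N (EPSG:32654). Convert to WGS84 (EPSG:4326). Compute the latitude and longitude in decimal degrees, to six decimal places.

lat 37.178100°, lon 139.554100°

Zone 54N: λ₀ = 141°, k₀ = 0.9996, false easting 500000 m.
Meridian distance M = (N − FN)/k₀ = 4117255.6 m.
Inverse transverse Mercator on WGS84 gives φ = 37.17810017°, λ = 139.55410028°.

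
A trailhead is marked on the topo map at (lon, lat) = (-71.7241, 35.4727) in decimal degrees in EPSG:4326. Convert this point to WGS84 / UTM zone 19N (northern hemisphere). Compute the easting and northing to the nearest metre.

E 252829 m, N 3928877 m

Zone 19 central meridian λ₀ = 6×19 − 183 = -69°; Δλ = -2.7241°.
Transverse Mercator on WGS84 with k₀ = 0.9996 gives E = 252828.707 m, N = 3928877.081 m.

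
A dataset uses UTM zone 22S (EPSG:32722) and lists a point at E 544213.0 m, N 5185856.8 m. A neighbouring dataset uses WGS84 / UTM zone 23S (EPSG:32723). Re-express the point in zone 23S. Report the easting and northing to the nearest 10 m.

E 58940 m, N 5171540 m

UTM 22S → geographic: φ = -43.47889996°, λ = -50.45330023°.
UTM 23S (λ₀ = -45°) forward: E = 58942.412 m, N = 5171536.770 m.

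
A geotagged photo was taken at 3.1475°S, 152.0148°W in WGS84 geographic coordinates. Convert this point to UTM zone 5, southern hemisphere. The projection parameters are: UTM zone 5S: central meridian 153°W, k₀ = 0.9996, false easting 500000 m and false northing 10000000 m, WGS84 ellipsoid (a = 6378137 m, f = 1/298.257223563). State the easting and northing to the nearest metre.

Zone 5 central meridian λ₀ = 6×5 − 183 = -153°; Δλ = +0.9852°.
Transverse Mercator on WGS84 with k₀ = 0.9996 gives E = 609469.222 m, N = 9652051.488 m.

E 609469 m, N 9652051 m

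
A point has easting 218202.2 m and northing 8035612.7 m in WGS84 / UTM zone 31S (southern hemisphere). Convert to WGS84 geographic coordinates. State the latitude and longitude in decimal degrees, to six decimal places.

Zone 31S: λ₀ = 3°, k₀ = 0.9996, false easting 500000 m, false northing 10000000 m.
Meridian distance M = (N − FN)/k₀ = -1965173.4 m.
Inverse transverse Mercator on WGS84 gives φ = -17.74880028°, λ = 0.34259975°.

lat -17.748800°, lon 0.342600°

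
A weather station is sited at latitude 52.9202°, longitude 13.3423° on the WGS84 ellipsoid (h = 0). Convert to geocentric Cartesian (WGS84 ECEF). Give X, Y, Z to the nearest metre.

WGS84: a = 6378137 m, e² = 0.006694380; N(φ) = a/√(1−e²sin²φ) = 6391768.670 m.
X = (N+h)·cosφ·cosλ = 3749750.398 m; Y = (N+h)·cosφ·sinλ = 889326.984 m; Z = (N(1−e²)+h)·sinφ = 5065194.097 m.

X 3749750 m, Y 889327 m, Z 5065194 m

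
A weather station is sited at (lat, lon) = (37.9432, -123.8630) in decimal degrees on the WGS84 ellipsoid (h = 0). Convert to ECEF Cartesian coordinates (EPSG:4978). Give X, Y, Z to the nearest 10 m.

WGS84: a = 6378137 m, e² = 0.006694380; N(φ) = a/√(1−e²sin²φ) = 6386223.866 m.
X = (N+h)·cosφ·cosλ = -2806276.304 m; Y = (N+h)·cosφ·sinλ = -4182010.879 m; Z = (N(1−e²)+h)·sinφ = 3900473.977 m.

X -2806280 m, Y -4182010 m, Z 3900470 m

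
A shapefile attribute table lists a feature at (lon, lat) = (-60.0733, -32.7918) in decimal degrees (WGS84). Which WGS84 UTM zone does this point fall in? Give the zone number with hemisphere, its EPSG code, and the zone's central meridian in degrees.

UTM zone = ⌊(λ + 180)/6⌋ + 1; -60.0733° ∈ [-66°, -60°) → zone 20.
Hemisphere: S (φ < 0).
Central meridian λ₀ = 6×20 − 183 = -63°.
EPSG code: 32720.

Zone 20S (EPSG:32720), central meridian -63°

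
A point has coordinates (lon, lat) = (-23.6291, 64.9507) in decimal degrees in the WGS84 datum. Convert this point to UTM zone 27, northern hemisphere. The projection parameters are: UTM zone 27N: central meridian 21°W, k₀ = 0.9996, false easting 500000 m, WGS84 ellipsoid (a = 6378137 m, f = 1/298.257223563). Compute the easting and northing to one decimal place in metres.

Zone 27 central meridian λ₀ = 6×27 − 183 = -21°; Δλ = -2.6291°.
Transverse Mercator on WGS84 with k₀ = 0.9996 gives E = 375819.932 m, N = 7205541.946 m.

E 375819.9 m, N 7205541.9 m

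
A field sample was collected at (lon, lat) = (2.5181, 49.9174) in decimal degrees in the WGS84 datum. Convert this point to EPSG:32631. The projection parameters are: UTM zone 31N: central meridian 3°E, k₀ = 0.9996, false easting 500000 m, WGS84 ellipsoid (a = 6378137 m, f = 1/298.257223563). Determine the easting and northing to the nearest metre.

Zone 31 central meridian λ₀ = 6×31 − 183 = 3°; Δλ = -0.4819°.
Transverse Mercator on WGS84 with k₀ = 0.9996 gives E = 465404.570 m, N = 5529558.238 m.

E 465405 m, N 5529558 m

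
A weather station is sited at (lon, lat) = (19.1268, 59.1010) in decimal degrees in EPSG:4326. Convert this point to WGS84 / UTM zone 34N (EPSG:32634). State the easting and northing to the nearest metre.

Zone 34 central meridian λ₀ = 6×34 − 183 = 21°; Δλ = -1.8732°.
Transverse Mercator on WGS84 with k₀ = 0.9996 gives E = 392704.698 m, N = 6552803.720 m.

E 392705 m, N 6552804 m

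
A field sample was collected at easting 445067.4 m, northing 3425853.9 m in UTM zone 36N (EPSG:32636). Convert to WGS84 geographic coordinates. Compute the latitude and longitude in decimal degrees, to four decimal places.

lat 30.9649°, lon 32.4248°

Zone 36N: λ₀ = 33°, k₀ = 0.9996, false easting 500000 m.
Meridian distance M = (N − FN)/k₀ = 3427224.8 m.
Inverse transverse Mercator on WGS84 gives φ = 30.96490039°, λ = 32.42480019°.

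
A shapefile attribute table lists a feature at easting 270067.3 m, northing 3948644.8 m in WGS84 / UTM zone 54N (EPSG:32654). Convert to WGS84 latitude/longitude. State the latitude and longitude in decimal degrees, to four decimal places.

Zone 54N: λ₀ = 141°, k₀ = 0.9996, false easting 500000 m.
Meridian distance M = (N − FN)/k₀ = 3950224.9 m.
Inverse transverse Mercator on WGS84 gives φ = 35.65490027°, λ = 138.46009960°.

lat 35.6549°, lon 138.4601°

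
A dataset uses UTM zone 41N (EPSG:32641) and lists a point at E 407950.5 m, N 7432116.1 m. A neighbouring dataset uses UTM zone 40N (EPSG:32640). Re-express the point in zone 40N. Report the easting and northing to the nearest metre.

E 669540 m, N 7435854 m

UTM 41N → geographic: φ = 66.99260001°, λ = 60.88920059°.
UTM 40N (λ₀ = 57°) forward: E = 669539.656 m, N = 7435854.239 m.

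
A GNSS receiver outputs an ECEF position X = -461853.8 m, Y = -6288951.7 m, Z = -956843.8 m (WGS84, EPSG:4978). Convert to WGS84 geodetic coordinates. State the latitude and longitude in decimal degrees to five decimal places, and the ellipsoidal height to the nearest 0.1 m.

lat -8.68540°, lon -94.20020°, h 416.3 m

λ = atan2(Y, X) = -94.20019986°; p = √(X²+Y²) = 6305887.9 m.
Bowring's method on WGS84 (a = 6378137 m, b = 6356752.314 m) gives φ = -8.68539992°, h = 416.317 m.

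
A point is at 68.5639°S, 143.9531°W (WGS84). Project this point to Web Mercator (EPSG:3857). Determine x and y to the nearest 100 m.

x -16024800 m, y -10616600 m

Web Mercator is spherical with R = a = 6378137 m.
x = R·λ = 6378137 × -2.512455563 = -16024785.790 m.
y = R·ln tan(π/4 + φ/2) = 6378137 × -1.664537069 = -10616645.467 m.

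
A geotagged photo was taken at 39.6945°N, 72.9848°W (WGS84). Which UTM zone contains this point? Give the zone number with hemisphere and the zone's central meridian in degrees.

UTM zone = ⌊(λ + 180)/6⌋ + 1; -72.9848° ∈ [-78°, -72°) → zone 18.
Hemisphere: N (φ ≥ 0).
Central meridian λ₀ = 6×18 − 183 = -75°.

Zone 18N, central meridian -75°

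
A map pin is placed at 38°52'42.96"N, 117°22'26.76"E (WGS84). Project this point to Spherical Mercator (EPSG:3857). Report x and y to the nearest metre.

x 13066025 m, y 4704297 m

Web Mercator is spherical with R = a = 6378137 m.
x = R·λ = 6378137 × 2.048564502 = 13066025.044 m.
y = R·ln tan(π/4 + φ/2) = 6378137 × 0.737565993 = 4704296.953 m.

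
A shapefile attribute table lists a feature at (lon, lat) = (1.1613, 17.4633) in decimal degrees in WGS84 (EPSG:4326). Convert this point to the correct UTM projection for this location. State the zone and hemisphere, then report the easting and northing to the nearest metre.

Zone 31N: E 304742 m, N 1931749 m

Longitude 1.1613° lies in the 6° band [0°, 6°), giving zone 31; latitude is north of the equator, so 31N.
Zone 31 central meridian λ₀ = 6×31 − 183 = 3°; Δλ = -1.8387°.
Transverse Mercator on WGS84 with k₀ = 0.9996 gives E = 304742.403 m, N = 1931749.207 m.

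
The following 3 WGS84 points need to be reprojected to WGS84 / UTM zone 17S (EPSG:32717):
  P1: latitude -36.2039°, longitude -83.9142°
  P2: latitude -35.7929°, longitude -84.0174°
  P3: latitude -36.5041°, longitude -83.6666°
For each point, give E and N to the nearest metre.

UTM zone 17S: λ₀ = -81°, k₀ = 0.9996.
P1 (-36.2039°, -83.9142°) → (237993.431, 5989498.045) m.
P2 (-35.7929°, -84.0174°) → (227299.50001, 6034819.620) m.
P3 (-36.5041°, -83.6666°) → (261179.106, 5956829.716) m.

P1: E 237993 m, N 5989498 m; P2: E 227300 m, N 6034820 m; P3: E 261179 m, N 5956830 m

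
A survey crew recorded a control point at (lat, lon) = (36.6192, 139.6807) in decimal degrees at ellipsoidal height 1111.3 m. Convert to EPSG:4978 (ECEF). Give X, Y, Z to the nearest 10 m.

X -3908480 m, Y 3316890 m, Z 3784220 m

WGS84: a = 6378137 m, e² = 0.006694380; N(φ) = a/√(1−e²sin²φ) = 6385746.618 m.
X = (N+h)·cosφ·cosλ = -3908476.973 m; Y = (N+h)·cosφ·sinλ = 3316893.616 m; Z = (N(1−e²)+h)·sinφ = 3784222.299 m.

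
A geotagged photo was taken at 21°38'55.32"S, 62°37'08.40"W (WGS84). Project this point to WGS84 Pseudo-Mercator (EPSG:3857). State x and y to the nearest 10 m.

x -6970720 m, y -2469400 m

Web Mercator is spherical with R = a = 6378137 m.
x = R·λ = 6378137 × -1.092907724 = -6970715.194 m.
y = R·ln tan(π/4 + φ/2) = 6378137 × -0.387166247 = -2469399.368 m.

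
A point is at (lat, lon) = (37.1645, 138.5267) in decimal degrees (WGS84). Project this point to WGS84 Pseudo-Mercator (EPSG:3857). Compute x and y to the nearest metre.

x 15420722 m, y 4462061 m

Web Mercator is spherical with R = a = 6378137 m.
x = R·λ = 6378137 × 2.417747017 = 15420721.705 m.
y = R·ln tan(π/4 + φ/2) = 6378137 × 0.699586860 = 4462060.837 m.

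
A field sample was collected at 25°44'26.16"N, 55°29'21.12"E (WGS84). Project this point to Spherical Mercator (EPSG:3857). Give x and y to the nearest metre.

x 6177029 m, y 2966988 m

Web Mercator is spherical with R = a = 6378137 m.
x = R·λ = 6378137 × 0.968469239 = 6177029.489 m.
y = R·ln tan(π/4 + φ/2) = 6378137 × 0.465181048 = 2966988.453 m.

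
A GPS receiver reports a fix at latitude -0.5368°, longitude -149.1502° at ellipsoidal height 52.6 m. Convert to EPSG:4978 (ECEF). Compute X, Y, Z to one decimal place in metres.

X -5475529.7 m, Y -3270524.5 m, Z -59355.9 m

WGS84: a = 6378137 m, e² = 0.006694380; N(φ) = a/√(1−e²sin²φ) = 6378138.874 m.
X = (N+h)·cosφ·cosλ = -5475529.659 m; Y = (N+h)·cosφ·sinλ = -3270524.523 m; Z = (N(1−e²)+h)·sinφ = -59355.913 m.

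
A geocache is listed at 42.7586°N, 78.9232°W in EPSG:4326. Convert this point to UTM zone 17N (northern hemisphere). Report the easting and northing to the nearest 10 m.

Zone 17 central meridian λ₀ = 6×17 − 183 = -81°; Δλ = +2.0768°.
Transverse Mercator on WGS84 with k₀ = 0.9996 gives E = 669940.687 m, N = 4736099.774 m.

E 669940 m, N 4736100 m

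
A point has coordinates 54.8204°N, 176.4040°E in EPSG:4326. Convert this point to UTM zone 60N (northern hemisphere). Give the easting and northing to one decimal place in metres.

Zone 60 central meridian λ₀ = 6×60 − 183 = 177°; Δλ = -0.5960°.
Transverse Mercator on WGS84 with k₀ = 0.9996 gives E = 461704.879 m, N = 6074968.809 m.

E 461704.9 m, N 6074968.8 m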